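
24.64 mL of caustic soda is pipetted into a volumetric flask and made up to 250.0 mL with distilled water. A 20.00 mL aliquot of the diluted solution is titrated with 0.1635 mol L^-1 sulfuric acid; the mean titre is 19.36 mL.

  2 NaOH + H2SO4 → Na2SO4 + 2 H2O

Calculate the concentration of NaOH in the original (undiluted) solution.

n(H2SO4) = 0.01936 × 0.1635 = 3.165 × 10^-3 mol
From the 2:1 ratio, n(NaOH) in the aliquot = 2/1 × 3.165 × 10^-3 = 6.331 × 10^-3 mol
[NaOH]_dilute = 6.331 × 10^-3 / 0.02000 = 0.3165 mol/L
Dilution factor = 250.0 / 24.64 = 10.15
[NaOH]_stock = 0.3165 × 10.15 = 3.212 mol/L

3.212 mol/L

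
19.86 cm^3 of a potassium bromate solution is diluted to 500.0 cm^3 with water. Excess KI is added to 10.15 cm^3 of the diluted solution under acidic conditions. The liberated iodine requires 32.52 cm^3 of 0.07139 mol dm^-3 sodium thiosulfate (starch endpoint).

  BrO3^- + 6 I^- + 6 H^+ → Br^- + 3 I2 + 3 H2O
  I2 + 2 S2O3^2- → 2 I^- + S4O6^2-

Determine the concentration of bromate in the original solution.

n(S2O3^2-) = 0.03252 × 0.07139 = 2.322 × 10^-3 mol
n(I2) = n(S2O3^2-)/2 = 1.161 × 10^-3 mol
From the 1:3 ratio, n(BrO3^-) in the aliquot = 1/3 × 1.161 × 10^-3 = 3.869 × 10^-4 mol
[BrO3^-]_dilute = 3.869 × 10^-4 / 0.01015 = 0.03812 mol/L
[BrO3^-]_original = 0.03812 × 500.0/19.86 = 0.9598 mol/L

0.9598 mol/L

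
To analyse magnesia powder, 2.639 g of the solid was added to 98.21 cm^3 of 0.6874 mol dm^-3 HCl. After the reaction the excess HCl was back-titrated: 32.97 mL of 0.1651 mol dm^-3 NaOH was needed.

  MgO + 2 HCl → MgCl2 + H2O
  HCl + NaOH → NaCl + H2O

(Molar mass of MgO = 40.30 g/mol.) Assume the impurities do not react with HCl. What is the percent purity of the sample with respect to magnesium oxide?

47.39 %

n(HCl) added = 0.09821 × 0.6874 = 0.06751 mol
n(NaOH) used in back-titration = 0.03297 × 0.1651 = 5.443 × 10^-3 mol
n(HCl) left over = 5.443 × 10^-3 mol (1:1 ratio)
n(HCl) consumed by analyte = 0.06751 − 5.443 × 10^-3 = 0.06207 mol
From the 1:2 ratio, n(MgO) = 1/2 × 0.06207 = 0.03103 mol
mass of MgO = 0.03103 × 40.30 = 1.251 g
% MgO = 1.251 / 2.639 × 100 = 47.39 %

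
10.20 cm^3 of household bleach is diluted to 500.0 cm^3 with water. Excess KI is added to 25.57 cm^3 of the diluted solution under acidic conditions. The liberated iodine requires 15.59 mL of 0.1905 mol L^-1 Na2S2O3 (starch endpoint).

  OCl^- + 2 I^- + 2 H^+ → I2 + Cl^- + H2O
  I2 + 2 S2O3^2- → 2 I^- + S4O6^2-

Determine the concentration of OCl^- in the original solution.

2.847 mol/L

n(S2O3^2-) = 0.01559 × 0.1905 = 2.970 × 10^-3 mol
n(I2) = n(S2O3^2-)/2 = 1.485 × 10^-3 mol
n(OCl^-) in the aliquot = 1.485 × 10^-3 mol (1:1 ratio)
[OCl^-]_dilute = 1.485 × 10^-3 / 0.02557 = 0.05807 mol/L
[OCl^-]_original = 0.05807 × 500.0/10.20 = 2.847 mol/L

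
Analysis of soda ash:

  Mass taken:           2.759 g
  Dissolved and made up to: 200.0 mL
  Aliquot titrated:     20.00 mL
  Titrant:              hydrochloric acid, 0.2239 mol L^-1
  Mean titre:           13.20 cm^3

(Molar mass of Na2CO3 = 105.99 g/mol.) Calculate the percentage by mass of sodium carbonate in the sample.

Na2CO3 + 2 HCl → 2 NaCl + H2O + CO2
n(HCl) per titration = 0.01320 × 0.2239 = 2.955 × 10^-3 mol
From the 1:2 ratio, n(Na2CO3) in each aliquot = 1/2 × 2.955 × 10^-3 = 1.478 × 10^-3 mol
n(Na2CO3) in the whole flask = 1.478 × 10^-3 × 200.0/20.00 = 0.01478 mol
mass of Na2CO3 = 0.01478 × 105.99 = 1.566 g
% Na2CO3 = 1.566 / 2.759 × 100 = 56.77 %

56.77 %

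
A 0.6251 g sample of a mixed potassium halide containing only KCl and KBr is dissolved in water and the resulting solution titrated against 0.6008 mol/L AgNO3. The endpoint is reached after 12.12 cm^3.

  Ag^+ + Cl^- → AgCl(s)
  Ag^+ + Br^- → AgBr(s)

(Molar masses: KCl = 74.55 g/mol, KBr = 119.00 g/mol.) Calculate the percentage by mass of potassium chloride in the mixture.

64.77 %

n(AgNO3) = 0.01212 × 0.6008 = 7.282 × 10^-3 mol
Let x = n(KCl), y = n(KBr).
Titrant: 1x + 1y = 7.282 × 10^-3;  mass: 74.55x + 119.00y = 0.6251
Solving, x = 5.431 × 10^-3 mol, y = 1.850 × 10^-3 mol
mass of KCl = 5.431 × 10^-3 × 74.55 = 0.4049 g
% KCl = 0.4049 / 0.6251 × 100 = 64.77 %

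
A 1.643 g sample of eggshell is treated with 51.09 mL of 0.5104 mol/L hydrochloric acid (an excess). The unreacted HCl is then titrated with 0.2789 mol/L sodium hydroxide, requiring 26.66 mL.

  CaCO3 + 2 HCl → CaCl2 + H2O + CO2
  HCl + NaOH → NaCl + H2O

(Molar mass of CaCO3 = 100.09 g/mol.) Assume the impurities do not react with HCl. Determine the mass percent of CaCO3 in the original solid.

56.78 %

n(HCl) added = 0.05109 × 0.5104 = 0.02608 mol
n(NaOH) used in back-titration = 0.02666 × 0.2789 = 7.435 × 10^-3 mol
n(HCl) left over = 7.435 × 10^-3 mol (1:1 ratio)
n(HCl) consumed by analyte = 0.02608 − 7.435 × 10^-3 = 0.01864 mol
From the 1:2 ratio, n(CaCO3) = 1/2 × 0.01864 = 9.320 × 10^-3 mol
mass of CaCO3 = 9.320 × 10^-3 × 100.09 = 0.9329 g
% CaCO3 = 0.9329 / 1.643 × 100 = 56.78 %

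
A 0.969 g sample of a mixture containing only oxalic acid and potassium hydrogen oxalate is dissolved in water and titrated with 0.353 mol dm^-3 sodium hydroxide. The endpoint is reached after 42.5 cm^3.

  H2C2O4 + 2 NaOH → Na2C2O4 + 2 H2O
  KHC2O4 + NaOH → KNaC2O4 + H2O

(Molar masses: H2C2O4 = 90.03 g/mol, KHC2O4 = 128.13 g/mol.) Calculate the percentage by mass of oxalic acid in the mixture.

53.3 %

n(NaOH) = 0.0425 × 0.353 = 0.0150 mol
Let x = n(H2C2O4), y = n(KHC2O4).
Titrant: 2x + 1y = 0.0150;  mass: 90.03x + 128.13y = 0.969
Solving, x = 5.73 × 10^-3 mol, y = 3.53 × 10^-3 mol
mass of H2C2O4 = 5.73 × 10^-3 × 90.03 = 0.516 g
% H2C2O4 = 0.516 / 0.969 × 100 = 53.3 %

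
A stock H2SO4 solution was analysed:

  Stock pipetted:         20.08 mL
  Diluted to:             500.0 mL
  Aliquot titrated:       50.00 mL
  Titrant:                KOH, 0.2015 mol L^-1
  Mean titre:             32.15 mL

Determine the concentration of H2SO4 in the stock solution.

H2SO4 + 2 KOH → K2SO4 + 2 H2O
n(KOH) = 0.03215 × 0.2015 = 6.478 × 10^-3 mol
From the 1:2 ratio, n(H2SO4) in the aliquot = 1/2 × 6.478 × 10^-3 = 3.239 × 10^-3 mol
[H2SO4]_dilute = 3.239 × 10^-3 / 0.05000 = 0.06478 mol/L
Dilution factor = 500.0 / 20.08 = 24.90
[H2SO4]_stock = 0.06478 × 24.90 = 1.613 mol/L

1.613 mol/L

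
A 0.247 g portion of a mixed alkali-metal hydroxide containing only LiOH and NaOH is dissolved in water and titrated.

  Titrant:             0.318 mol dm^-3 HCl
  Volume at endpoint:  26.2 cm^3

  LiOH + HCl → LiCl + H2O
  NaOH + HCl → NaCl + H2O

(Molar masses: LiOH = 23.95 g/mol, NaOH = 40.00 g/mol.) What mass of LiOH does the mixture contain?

n(HCl) = 0.0262 × 0.318 = 8.33 × 10^-3 mol
Let x = n(LiOH), y = n(NaOH).
Titrant: 1x + 1y = 8.33 × 10^-3;  mass: 23.95x + 40.00y = 0.247
Solving, x = 5.37 × 10^-3 mol, y = 2.96 × 10^-3 mol
mass of LiOH = 5.37 × 10^-3 × 23.95 = 0.129 g

0.129 g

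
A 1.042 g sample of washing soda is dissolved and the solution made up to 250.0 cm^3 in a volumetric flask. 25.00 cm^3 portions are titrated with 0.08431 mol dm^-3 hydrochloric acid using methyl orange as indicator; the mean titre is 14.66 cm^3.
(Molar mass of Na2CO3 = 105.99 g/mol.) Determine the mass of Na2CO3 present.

0.6550 g

Na2CO3 + 2 HCl → 2 NaCl + H2O + CO2
n(HCl) per titration = 0.01466 × 0.08431 = 1.236 × 10^-3 mol
From the 1:2 ratio, n(Na2CO3) in each aliquot = 1/2 × 1.236 × 10^-3 = 6.180 × 10^-4 mol
n(Na2CO3) in the whole flask = 6.180 × 10^-4 × 250.0/25.00 = 6.180 × 10^-3 mol
mass of Na2CO3 = 6.180 × 10^-3 × 105.99 = 0.6550 g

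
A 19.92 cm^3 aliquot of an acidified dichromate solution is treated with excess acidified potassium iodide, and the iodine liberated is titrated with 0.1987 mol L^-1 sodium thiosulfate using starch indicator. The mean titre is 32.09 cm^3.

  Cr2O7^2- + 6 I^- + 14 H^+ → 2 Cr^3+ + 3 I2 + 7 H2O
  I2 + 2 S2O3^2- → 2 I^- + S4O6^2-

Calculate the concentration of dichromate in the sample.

0.05335 mol/L

n(S2O3^2-) = 0.03209 × 0.1987 = 6.376 × 10^-3 mol
n(I2) = n(S2O3^2-)/2 = 3.188 × 10^-3 mol
From the 1:3 ratio, n(Cr2O7^2-) in the aliquot = 1/3 × 3.188 × 10^-3 = 1.063 × 10^-3 mol
[Cr2O7^2-] = 1.063 × 10^-3 / 0.01992 = 0.05335 mol/L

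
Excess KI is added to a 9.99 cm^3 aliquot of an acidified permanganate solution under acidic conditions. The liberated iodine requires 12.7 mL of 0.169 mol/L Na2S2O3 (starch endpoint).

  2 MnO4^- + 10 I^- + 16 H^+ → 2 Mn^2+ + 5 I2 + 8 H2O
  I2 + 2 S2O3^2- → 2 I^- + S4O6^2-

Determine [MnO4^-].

0.0430 mol/L

n(S2O3^2-) = 0.0127 × 0.169 = 2.15 × 10^-3 mol
n(I2) = n(S2O3^2-)/2 = 1.07 × 10^-3 mol
From the 2:5 ratio, n(MnO4^-) in the aliquot = 2/5 × 1.07 × 10^-3 = 4.29 × 10^-4 mol
[MnO4^-] = 4.29 × 10^-4 / 0.00999 = 0.0430 mol/L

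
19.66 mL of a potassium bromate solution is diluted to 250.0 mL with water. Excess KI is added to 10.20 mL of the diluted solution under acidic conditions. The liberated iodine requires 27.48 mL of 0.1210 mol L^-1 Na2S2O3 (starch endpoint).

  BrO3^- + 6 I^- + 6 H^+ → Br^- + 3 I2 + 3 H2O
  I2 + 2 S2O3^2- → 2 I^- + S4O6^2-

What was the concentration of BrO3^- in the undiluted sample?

n(S2O3^2-) = 0.02748 × 0.1210 = 3.325 × 10^-3 mol
n(I2) = n(S2O3^2-)/2 = 1.663 × 10^-3 mol
From the 1:3 ratio, n(BrO3^-) in the aliquot = 1/3 × 1.663 × 10^-3 = 5.542 × 10^-4 mol
[BrO3^-]_dilute = 5.542 × 10^-4 / 0.01020 = 0.05433 mol/L
[BrO3^-]_original = 0.05433 × 250.0/19.66 = 0.6909 mol/L

0.6909 mol/L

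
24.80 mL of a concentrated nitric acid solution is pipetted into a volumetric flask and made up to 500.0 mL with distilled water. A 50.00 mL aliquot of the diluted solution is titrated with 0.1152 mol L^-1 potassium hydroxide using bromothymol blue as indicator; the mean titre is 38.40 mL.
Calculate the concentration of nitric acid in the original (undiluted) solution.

1.784 mol/L

HNO3 + KOH → KNO3 + H2O
n(KOH) = 0.03840 × 0.1152 = 4.424 × 10^-3 mol
n(HNO3) in the aliquot = 4.424 × 10^-3 mol (1:1 ratio)
[HNO3]_dilute = 4.424 × 10^-3 / 0.05000 = 0.08847 mol/L
Dilution factor = 500.0 / 24.80 = 20.16
[HNO3]_stock = 0.08847 × 20.16 = 1.784 mol/L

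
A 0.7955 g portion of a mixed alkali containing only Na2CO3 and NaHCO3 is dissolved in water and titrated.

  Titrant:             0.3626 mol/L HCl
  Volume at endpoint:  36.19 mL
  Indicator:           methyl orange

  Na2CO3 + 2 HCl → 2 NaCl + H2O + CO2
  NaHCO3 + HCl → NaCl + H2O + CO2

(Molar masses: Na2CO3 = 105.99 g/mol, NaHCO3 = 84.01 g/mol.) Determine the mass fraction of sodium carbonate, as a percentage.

65.92 %

n(HCl) = 0.03619 × 0.3626 = 0.01312 mol
Let x = n(Na2CO3), y = n(NaHCO3).
Titrant: 2x + 1y = 0.01312;  mass: 105.99x + 84.01y = 0.7955
Solving, x = 4.948 × 10^-3 mol, y = 3.227 × 10^-3 mol
mass of Na2CO3 = 4.948 × 10^-3 × 105.99 = 0.5244 g
% Na2CO3 = 0.5244 / 0.7955 × 100 = 65.92 %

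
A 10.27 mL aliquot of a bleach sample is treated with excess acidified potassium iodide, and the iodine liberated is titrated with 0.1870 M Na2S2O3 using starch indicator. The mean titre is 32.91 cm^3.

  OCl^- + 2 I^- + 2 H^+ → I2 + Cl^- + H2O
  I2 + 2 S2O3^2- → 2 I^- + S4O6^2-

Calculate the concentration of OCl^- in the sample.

n(S2O3^2-) = 0.03291 × 0.1870 = 6.154 × 10^-3 mol
n(I2) = n(S2O3^2-)/2 = 3.077 × 10^-3 mol
n(OCl^-) in the aliquot = 3.077 × 10^-3 mol (1:1 ratio)
[OCl^-] = 3.077 × 10^-3 / 0.01027 = 0.2996 mol/L

0.2996 M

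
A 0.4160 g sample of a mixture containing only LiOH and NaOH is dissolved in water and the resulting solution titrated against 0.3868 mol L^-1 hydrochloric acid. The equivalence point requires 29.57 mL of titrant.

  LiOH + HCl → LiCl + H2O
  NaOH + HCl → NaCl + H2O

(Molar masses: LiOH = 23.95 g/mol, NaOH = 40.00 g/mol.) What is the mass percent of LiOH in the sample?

n(HCl) = 0.02957 × 0.3868 = 0.01144 mol
Let x = n(LiOH), y = n(NaOH).
Titrant: 1x + 1y = 0.01144;  mass: 23.95x + 40.00y = 0.4160
Solving, x = 2.586 × 10^-3 mol, y = 8.852 × 10^-3 mol
mass of LiOH = 2.586 × 10^-3 × 23.95 = 0.06194 g
% LiOH = 0.06194 / 0.4160 × 100 = 14.89 %

14.89 %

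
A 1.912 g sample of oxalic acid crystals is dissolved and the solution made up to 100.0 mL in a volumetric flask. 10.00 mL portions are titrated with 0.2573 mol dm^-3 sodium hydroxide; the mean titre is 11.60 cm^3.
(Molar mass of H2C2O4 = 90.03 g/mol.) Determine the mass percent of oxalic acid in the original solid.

H2C2O4 + 2 NaOH → Na2C2O4 + 2 H2O
n(NaOH) per titration = 0.01160 × 0.2573 = 2.985 × 10^-3 mol
From the 1:2 ratio, n(H2C2O4) in each aliquot = 1/2 × 2.985 × 10^-3 = 1.492 × 10^-3 mol
n(H2C2O4) in the whole flask = 1.492 × 10^-3 × 100.0/10.00 = 0.01492 mol
mass of H2C2O4 = 0.01492 × 90.03 = 1.344 g
% H2C2O4 = 1.344 / 1.912 × 100 = 70.27 %

70.27 %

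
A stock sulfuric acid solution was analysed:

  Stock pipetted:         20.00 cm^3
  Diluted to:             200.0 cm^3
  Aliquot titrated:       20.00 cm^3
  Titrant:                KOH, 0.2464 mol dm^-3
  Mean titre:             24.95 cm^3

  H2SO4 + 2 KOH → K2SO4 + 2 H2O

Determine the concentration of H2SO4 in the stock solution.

1.537 mol/L

n(KOH) = 0.02495 × 0.2464 = 6.148 × 10^-3 mol
From the 1:2 ratio, n(H2SO4) in the aliquot = 1/2 × 6.148 × 10^-3 = 3.074 × 10^-3 mol
[H2SO4]_dilute = 3.074 × 10^-3 / 0.02000 = 0.1537 mol/L
Dilution factor = 200.0 / 20.00 = 10.00
[H2SO4]_stock = 0.1537 × 10.00 = 1.537 mol/L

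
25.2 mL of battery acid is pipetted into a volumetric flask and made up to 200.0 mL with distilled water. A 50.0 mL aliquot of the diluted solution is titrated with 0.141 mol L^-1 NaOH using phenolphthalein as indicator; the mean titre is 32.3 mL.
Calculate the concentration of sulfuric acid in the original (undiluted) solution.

H2SO4 + 2 NaOH → Na2SO4 + 2 H2O
n(NaOH) = 0.0323 × 0.141 = 4.55 × 10^-3 mol
From the 1:2 ratio, n(H2SO4) in the aliquot = 1/2 × 4.55 × 10^-3 = 2.28 × 10^-3 mol
[H2SO4]_dilute = 2.28 × 10^-3 / 0.0500 = 0.0455 mol/L
Dilution factor = 200.0 / 25.2 = 7.937
[H2SO4]_stock = 0.0455 × 7.937 = 0.361 mol/L

0.361 mol/L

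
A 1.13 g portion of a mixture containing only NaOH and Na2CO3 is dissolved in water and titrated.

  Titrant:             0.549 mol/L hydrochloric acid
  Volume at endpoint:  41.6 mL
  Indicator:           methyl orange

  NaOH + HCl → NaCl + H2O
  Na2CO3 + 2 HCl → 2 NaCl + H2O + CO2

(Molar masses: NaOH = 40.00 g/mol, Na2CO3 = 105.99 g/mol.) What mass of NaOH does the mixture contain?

0.247 g

n(HCl) = 0.0416 × 0.549 = 0.0228 mol
Let x = n(NaOH), y = n(Na2CO3).
Titrant: 1x + 2y = 0.0228;  mass: 40.00x + 105.99y = 1.13
Solving, x = 6.18 × 10^-3 mol, y = 8.33 × 10^-3 mol
mass of NaOH = 6.18 × 10^-3 × 40.00 = 0.247 g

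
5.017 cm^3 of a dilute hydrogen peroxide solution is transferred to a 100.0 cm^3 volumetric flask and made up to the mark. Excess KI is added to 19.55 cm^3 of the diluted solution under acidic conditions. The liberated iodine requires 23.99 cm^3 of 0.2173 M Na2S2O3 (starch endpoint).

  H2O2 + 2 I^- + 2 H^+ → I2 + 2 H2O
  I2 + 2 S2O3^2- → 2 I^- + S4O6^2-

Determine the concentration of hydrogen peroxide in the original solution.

2.657 M

n(S2O3^2-) = 0.02399 × 0.2173 = 5.213 × 10^-3 mol
n(I2) = n(S2O3^2-)/2 = 2.607 × 10^-3 mol
n(H2O2) in the aliquot = 2.607 × 10^-3 mol (1:1 ratio)
[H2O2]_dilute = 2.607 × 10^-3 / 0.01955 = 0.1333 mol/L
[H2O2]_original = 0.1333 × 100.0/5.017 = 2.657 mol/L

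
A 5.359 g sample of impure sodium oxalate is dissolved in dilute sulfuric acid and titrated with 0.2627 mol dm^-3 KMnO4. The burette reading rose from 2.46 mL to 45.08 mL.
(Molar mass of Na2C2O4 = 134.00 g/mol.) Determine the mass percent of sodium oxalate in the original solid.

2 MnO4^- + 5 C2O4^2- + 16 H^+ → 2 Mn^2+ + 10 CO2 + 8 H2O
n(KMnO4) = 0.04262 L × 0.2627 mol/L = 0.01120 mol
From the 5:2 ratio, n(Na2C2O4) = 5/2 × 0.01120 = 0.02799 mol
mass of Na2C2O4 = 0.02799 × 134.00 g/mol = 3.751 g
% Na2C2O4 = 3.751 / 5.359 × 100 = 69.99 %

69.99 %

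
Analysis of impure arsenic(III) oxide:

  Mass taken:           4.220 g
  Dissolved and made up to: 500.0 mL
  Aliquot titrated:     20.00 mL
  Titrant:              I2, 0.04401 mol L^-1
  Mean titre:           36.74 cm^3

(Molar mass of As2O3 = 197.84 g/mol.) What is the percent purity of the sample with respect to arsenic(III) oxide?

As2O3 + 2 I2 + 2 H2O → As2O5 + 4 HI
n(I2) per titration = 0.03674 × 0.04401 = 1.617 × 10^-3 mol
From the 1:2 ratio, n(As2O3) in each aliquot = 1/2 × 1.617 × 10^-3 = 8.085 × 10^-4 mol
n(As2O3) in the whole flask = 8.085 × 10^-4 × 500.0/20.00 = 0.02021 mol
mass of As2O3 = 0.02021 × 197.84 = 3.999 g
% As2O3 = 3.999 / 4.220 × 100 = 94.76 %

94.76 %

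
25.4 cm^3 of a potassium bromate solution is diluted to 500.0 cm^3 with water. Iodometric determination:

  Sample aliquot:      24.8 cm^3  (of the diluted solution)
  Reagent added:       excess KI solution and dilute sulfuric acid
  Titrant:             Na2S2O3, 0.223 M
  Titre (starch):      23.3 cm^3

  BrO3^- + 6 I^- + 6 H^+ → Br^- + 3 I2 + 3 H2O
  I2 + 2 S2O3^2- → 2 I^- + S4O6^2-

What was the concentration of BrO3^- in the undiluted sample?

n(S2O3^2-) = 0.0233 × 0.223 = 5.20 × 10^-3 mol
n(I2) = n(S2O3^2-)/2 = 2.60 × 10^-3 mol
From the 1:3 ratio, n(BrO3^-) in the aliquot = 1/3 × 2.60 × 10^-3 = 8.66 × 10^-4 mol
[BrO3^-]_dilute = 8.66 × 10^-4 / 0.0248 = 0.0349 mol/L
[BrO3^-]_original = 0.0349 × 500.0/25.4 = 0.687 mol/L

0.687 M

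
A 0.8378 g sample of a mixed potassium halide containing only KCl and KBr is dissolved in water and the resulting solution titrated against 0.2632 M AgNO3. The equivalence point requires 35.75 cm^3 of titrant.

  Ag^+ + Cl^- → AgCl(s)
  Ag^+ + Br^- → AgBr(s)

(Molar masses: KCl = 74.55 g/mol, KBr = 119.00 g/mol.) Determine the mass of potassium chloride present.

0.4728 g

n(AgNO3) = 0.03575 × 0.2632 = 9.409 × 10^-3 mol
Let x = n(KCl), y = n(KBr).
Titrant: 1x + 1y = 9.409 × 10^-3;  mass: 74.55x + 119.00y = 0.8378
Solving, x = 6.342 × 10^-3 mol, y = 3.067 × 10^-3 mol
mass of KCl = 6.342 × 10^-3 × 74.55 = 0.4728 g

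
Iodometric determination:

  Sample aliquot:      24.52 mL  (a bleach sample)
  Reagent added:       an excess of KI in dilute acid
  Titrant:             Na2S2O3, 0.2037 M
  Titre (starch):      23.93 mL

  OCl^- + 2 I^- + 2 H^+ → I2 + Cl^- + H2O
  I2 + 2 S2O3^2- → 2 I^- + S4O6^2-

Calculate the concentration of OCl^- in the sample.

n(S2O3^2-) = 0.02393 × 0.2037 = 4.875 × 10^-3 mol
n(I2) = n(S2O3^2-)/2 = 2.437 × 10^-3 mol
n(OCl^-) in the aliquot = 2.437 × 10^-3 mol (1:1 ratio)
[OCl^-] = 2.437 × 10^-3 / 0.02452 = 0.09940 mol/L

0.09940 M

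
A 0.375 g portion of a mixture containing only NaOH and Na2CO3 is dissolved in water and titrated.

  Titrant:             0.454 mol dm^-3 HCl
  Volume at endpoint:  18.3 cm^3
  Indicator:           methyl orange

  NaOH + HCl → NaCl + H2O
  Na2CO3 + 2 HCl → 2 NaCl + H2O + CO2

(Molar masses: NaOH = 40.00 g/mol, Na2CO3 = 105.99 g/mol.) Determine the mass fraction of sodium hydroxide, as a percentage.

53.6 %

n(HCl) = 0.0183 × 0.454 = 8.31 × 10^-3 mol
Let x = n(NaOH), y = n(Na2CO3).
Titrant: 1x + 2y = 8.31 × 10^-3;  mass: 40.00x + 105.99y = 0.375
Solving, x = 5.02 × 10^-3 mol, y = 1.64 × 10^-3 mol
mass of NaOH = 5.02 × 10^-3 × 40.00 = 0.201 g
% NaOH = 0.201 / 0.375 × 100 = 53.6 %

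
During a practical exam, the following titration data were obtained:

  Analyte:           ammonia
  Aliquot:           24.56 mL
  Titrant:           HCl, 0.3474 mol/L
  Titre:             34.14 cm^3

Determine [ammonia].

0.4829 mol/L

NH3 + HCl → NH4Cl
n(HCl) = 0.03414 L × 0.3474 mol/L = 0.01186 mol
n(NH3) = 0.01186 mol (1:1 mole ratio)
[NH3] = 0.01186 mol / 0.02456 L = 0.4829 mol/L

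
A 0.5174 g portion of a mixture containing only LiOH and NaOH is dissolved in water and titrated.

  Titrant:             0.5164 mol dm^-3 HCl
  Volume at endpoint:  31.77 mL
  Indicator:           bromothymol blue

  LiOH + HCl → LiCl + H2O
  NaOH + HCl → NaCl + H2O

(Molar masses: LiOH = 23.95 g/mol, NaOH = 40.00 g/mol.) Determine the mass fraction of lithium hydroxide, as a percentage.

n(HCl) = 0.03177 × 0.5164 = 0.01641 mol
Let x = n(LiOH), y = n(NaOH).
Titrant: 1x + 1y = 0.01641;  mass: 23.95x + 40.00y = 0.5174
Solving, x = 8.651 × 10^-3 mol, y = 7.755 × 10^-3 mol
mass of LiOH = 8.651 × 10^-3 × 23.95 = 0.2072 g
% LiOH = 0.2072 / 0.5174 × 100 = 40.04 %

40.04 %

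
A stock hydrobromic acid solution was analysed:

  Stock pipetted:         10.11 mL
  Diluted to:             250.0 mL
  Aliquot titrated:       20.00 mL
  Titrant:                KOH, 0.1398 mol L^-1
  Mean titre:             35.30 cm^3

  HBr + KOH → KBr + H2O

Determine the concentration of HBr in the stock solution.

6.102 mol/L

n(KOH) = 0.03530 × 0.1398 = 4.935 × 10^-3 mol
n(HBr) in the aliquot = 4.935 × 10^-3 mol (1:1 ratio)
[HBr]_dilute = 4.935 × 10^-3 / 0.02000 = 0.2467 mol/L
Dilution factor = 250.0 / 10.11 = 24.73
[HBr]_stock = 0.2467 × 24.73 = 6.102 mol/L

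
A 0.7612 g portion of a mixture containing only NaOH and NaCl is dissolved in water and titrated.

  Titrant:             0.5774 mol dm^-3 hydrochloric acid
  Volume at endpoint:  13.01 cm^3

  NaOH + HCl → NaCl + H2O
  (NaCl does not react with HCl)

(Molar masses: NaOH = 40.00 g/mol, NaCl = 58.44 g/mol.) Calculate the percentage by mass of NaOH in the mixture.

39.47 %

n(HCl) = 0.01301 × 0.5774 = 7.512 × 10^-3 mol
Let x = n(NaOH), y = n(NaCl).
Titrant: 1x = 7.512 × 10^-3;  mass: 40.00x + 58.44y = 0.7612
Solving, x = 7.512 × 10^-3 mol, y = 7.884 × 10^-3 mol
mass of NaOH = 7.512 × 10^-3 × 40.00 = 0.3005 g
% NaOH = 0.3005 / 0.7612 × 100 = 39.47 %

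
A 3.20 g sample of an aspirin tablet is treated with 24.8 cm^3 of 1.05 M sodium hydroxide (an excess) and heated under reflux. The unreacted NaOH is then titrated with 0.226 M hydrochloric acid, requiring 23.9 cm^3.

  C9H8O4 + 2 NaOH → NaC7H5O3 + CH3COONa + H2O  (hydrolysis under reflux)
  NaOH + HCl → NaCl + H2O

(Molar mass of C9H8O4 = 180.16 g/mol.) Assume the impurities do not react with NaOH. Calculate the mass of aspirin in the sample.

1.86 g

n(NaOH) added = 0.0248 × 1.05 = 0.0260 mol
n(HCl) used in back-titration = 0.0239 × 0.226 = 5.40 × 10^-3 mol
n(NaOH) left over = 5.40 × 10^-3 mol (1:1 ratio)
n(NaOH) consumed by analyte = 0.0260 − 5.40 × 10^-3 = 0.0206 mol
From the 1:2 ratio, n(C9H8O4) = 1/2 × 0.0206 = 0.0103 mol
mass of C9H8O4 = 0.0103 × 180.16 = 1.86 g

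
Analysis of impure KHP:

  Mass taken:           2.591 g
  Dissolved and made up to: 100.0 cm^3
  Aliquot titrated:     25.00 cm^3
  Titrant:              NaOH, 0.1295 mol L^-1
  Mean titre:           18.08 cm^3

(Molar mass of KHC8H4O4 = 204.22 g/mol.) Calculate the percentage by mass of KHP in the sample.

KHC8H4O4 + NaOH → KNaC8H4O4 + H2O
n(NaOH) per titration = 0.01808 × 0.1295 = 2.341 × 10^-3 mol
n(KHC8H4O4) in each aliquot = 2.341 × 10^-3 mol (1:1 ratio)
n(KHC8H4O4) in the whole flask = 2.341 × 10^-3 × 100.0/25.00 = 9.365 × 10^-3 mol
mass of KHC8H4O4 = 9.365 × 10^-3 × 204.22 = 1.913 g
% KHC8H4O4 = 1.913 / 2.591 × 100 = 73.82 %

73.82 %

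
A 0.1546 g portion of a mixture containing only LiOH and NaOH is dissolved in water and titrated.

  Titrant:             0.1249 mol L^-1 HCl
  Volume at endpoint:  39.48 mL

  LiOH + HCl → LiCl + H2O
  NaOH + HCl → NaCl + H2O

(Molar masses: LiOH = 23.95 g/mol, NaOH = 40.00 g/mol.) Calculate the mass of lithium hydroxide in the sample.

0.06363 g

n(HCl) = 0.03948 × 0.1249 = 4.931 × 10^-3 mol
Let x = n(LiOH), y = n(NaOH).
Titrant: 1x + 1y = 4.931 × 10^-3;  mass: 23.95x + 40.00y = 0.1546
Solving, x = 2.657 × 10^-3 mol, y = 2.274 × 10^-3 mol
mass of LiOH = 2.657 × 10^-3 × 23.95 = 0.06363 g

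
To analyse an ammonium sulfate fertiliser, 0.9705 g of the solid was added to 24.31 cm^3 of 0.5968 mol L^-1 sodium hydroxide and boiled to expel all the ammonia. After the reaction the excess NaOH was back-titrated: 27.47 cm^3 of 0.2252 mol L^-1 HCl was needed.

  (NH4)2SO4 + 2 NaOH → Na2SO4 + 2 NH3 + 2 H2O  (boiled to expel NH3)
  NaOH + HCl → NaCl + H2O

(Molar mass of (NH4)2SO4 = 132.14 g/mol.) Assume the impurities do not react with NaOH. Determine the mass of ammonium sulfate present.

0.5498 g

n(NaOH) added = 0.02431 × 0.5968 = 0.01451 mol
n(HCl) used in back-titration = 0.02747 × 0.2252 = 6.186 × 10^-3 mol
n(NaOH) left over = 6.186 × 10^-3 mol (1:1 ratio)
n(NaOH) consumed by analyte = 0.01451 − 6.186 × 10^-3 = 8.322 × 10^-3 mol
From the 1:2 ratio, n((NH4)2SO4) = 1/2 × 8.322 × 10^-3 = 4.161 × 10^-3 mol
mass of (NH4)2SO4 = 4.161 × 10^-3 × 132.14 = 0.5498 g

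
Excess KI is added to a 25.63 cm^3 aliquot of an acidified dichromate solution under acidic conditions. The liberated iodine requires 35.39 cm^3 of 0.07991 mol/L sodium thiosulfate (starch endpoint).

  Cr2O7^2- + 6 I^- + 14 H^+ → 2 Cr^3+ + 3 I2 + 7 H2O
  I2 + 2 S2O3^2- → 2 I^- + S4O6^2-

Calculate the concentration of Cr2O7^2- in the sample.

0.01839 mol/L

n(S2O3^2-) = 0.03539 × 0.07991 = 2.828 × 10^-3 mol
n(I2) = n(S2O3^2-)/2 = 1.414 × 10^-3 mol
From the 1:3 ratio, n(Cr2O7^2-) in the aliquot = 1/3 × 1.414 × 10^-3 = 4.713 × 10^-4 mol
[Cr2O7^2-] = 4.713 × 10^-4 / 0.02563 = 0.01839 mol/L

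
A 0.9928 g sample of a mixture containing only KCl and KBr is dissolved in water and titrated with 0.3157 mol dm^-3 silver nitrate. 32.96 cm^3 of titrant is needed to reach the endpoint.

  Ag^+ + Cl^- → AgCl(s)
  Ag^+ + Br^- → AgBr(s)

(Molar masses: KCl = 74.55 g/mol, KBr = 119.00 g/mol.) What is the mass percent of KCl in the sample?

n(AgNO3) = 0.03296 × 0.3157 = 0.01041 mol
Let x = n(KCl), y = n(KBr).
Titrant: 1x + 1y = 0.01041;  mass: 74.55x + 119.00y = 0.9928
Solving, x = 5.522 × 10^-3 mol, y = 4.884 × 10^-3 mol
mass of KCl = 5.522 × 10^-3 × 74.55 = 0.4117 g
% KCl = 0.4117 / 0.9928 × 100 = 41.46 %

41.46 %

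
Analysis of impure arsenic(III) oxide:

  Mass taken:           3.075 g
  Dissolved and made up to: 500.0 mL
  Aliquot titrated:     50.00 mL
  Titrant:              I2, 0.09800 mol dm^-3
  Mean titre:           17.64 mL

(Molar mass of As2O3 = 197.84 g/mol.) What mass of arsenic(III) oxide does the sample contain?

As2O3 + 2 I2 + 2 H2O → As2O5 + 4 HI
n(I2) per titration = 0.01764 × 0.09800 = 1.729 × 10^-3 mol
From the 1:2 ratio, n(As2O3) in each aliquot = 1/2 × 1.729 × 10^-3 = 8.644 × 10^-4 mol
n(As2O3) in the whole flask = 8.644 × 10^-4 × 500.0/50.00 = 8.644 × 10^-3 mol
mass of As2O3 = 8.644 × 10^-3 × 197.84 = 1.710 g

1.710 g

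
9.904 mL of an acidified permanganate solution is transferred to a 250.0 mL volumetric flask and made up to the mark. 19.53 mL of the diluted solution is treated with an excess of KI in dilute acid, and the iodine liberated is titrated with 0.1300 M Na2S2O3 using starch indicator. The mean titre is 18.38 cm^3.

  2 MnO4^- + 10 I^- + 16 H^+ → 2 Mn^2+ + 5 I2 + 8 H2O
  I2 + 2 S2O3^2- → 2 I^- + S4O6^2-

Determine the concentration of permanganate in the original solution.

0.6177 M

n(S2O3^2-) = 0.01838 × 0.1300 = 2.389 × 10^-3 mol
n(I2) = n(S2O3^2-)/2 = 1.195 × 10^-3 mol
From the 2:5 ratio, n(MnO4^-) in the aliquot = 2/5 × 1.195 × 10^-3 = 4.779 × 10^-4 mol
[MnO4^-]_dilute = 4.779 × 10^-4 / 0.01953 = 0.02447 mol/L
[MnO4^-]_original = 0.02447 × 250.0/9.904 = 0.6177 mol/L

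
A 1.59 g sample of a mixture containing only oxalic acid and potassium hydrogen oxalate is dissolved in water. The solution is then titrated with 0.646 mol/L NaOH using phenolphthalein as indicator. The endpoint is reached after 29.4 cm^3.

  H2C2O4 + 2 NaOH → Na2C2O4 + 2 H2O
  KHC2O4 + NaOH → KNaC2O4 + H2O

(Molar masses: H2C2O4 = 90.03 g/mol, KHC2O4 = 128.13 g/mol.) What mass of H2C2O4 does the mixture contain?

n(NaOH) = 0.0294 × 0.646 = 0.0190 mol
Let x = n(H2C2O4), y = n(KHC2O4).
Titrant: 2x + 1y = 0.0190;  mass: 90.03x + 128.13y = 1.59
Solving, x = 5.07 × 10^-3 mol, y = 8.84 × 10^-3 mol
mass of H2C2O4 = 5.07 × 10^-3 × 90.03 = 0.457 g

0.457 g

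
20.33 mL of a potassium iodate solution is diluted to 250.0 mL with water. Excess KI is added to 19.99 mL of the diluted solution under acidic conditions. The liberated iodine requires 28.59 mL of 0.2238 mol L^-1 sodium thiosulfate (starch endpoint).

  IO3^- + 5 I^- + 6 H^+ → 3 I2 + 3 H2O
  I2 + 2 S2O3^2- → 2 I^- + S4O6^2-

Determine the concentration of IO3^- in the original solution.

0.6560 mol/L

n(S2O3^2-) = 0.02859 × 0.2238 = 6.398 × 10^-3 mol
n(I2) = n(S2O3^2-)/2 = 3.199 × 10^-3 mol
From the 1:3 ratio, n(IO3^-) in the aliquot = 1/3 × 3.199 × 10^-3 = 1.066 × 10^-3 mol
[IO3^-]_dilute = 1.066 × 10^-3 / 0.01999 = 0.05335 mol/L
[IO3^-]_original = 0.05335 × 250.0/20.33 = 0.6560 mol/L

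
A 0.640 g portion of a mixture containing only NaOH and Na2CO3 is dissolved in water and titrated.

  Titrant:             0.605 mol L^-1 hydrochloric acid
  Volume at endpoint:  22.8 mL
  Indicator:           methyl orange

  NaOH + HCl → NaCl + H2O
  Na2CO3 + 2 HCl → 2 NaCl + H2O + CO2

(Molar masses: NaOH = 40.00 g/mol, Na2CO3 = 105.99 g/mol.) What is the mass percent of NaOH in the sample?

43.8 %

n(HCl) = 0.0228 × 0.605 = 0.0138 mol
Let x = n(NaOH), y = n(Na2CO3).
Titrant: 1x + 2y = 0.0138;  mass: 40.00x + 105.99y = 0.640
Solving, x = 7.00 × 10^-3 mol, y = 3.40 × 10^-3 mol
mass of NaOH = 7.00 × 10^-3 × 40.00 = 0.280 g
% NaOH = 0.280 / 0.640 × 100 = 43.8 %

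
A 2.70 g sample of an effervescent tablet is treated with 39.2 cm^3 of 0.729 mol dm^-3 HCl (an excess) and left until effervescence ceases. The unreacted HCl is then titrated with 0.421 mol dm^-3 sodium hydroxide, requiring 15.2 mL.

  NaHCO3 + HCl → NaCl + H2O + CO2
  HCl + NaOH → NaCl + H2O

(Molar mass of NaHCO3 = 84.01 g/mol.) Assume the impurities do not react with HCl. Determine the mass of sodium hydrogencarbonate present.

1.86 g

n(HCl) added = 0.0392 × 0.729 = 0.0286 mol
n(NaOH) used in back-titration = 0.0152 × 0.421 = 6.40 × 10^-3 mol
n(HCl) left over = 6.40 × 10^-3 mol (1:1 ratio)
n(HCl) consumed by analyte = 0.0286 − 6.40 × 10^-3 = 0.0222 mol
n(NaHCO3) = 0.0222 mol (1:1 ratio)
mass of NaHCO3 = 0.0222 × 84.01 = 1.86 g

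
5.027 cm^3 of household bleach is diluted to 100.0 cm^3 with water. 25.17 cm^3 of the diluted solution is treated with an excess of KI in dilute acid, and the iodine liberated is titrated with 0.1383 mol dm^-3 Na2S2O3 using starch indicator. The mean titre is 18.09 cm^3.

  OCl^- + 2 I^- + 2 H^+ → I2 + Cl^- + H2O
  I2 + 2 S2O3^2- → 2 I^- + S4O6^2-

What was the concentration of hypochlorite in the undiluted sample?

0.9886 mol/L

n(S2O3^2-) = 0.01809 × 0.1383 = 2.502 × 10^-3 mol
n(I2) = n(S2O3^2-)/2 = 1.251 × 10^-3 mol
n(OCl^-) in the aliquot = 1.251 × 10^-3 mol (1:1 ratio)
[OCl^-]_dilute = 1.251 × 10^-3 / 0.02517 = 0.04970 mol/L
[OCl^-]_original = 0.04970 × 100.0/5.027 = 0.9886 mol/L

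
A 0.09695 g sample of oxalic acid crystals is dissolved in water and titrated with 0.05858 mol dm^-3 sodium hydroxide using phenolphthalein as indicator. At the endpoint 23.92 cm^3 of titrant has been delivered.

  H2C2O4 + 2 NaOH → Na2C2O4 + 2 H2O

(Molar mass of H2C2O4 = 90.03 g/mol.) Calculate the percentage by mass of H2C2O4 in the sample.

n(NaOH) = 0.02392 L × 0.05858 mol/L = 1.401 × 10^-3 mol
From the 1:2 ratio, n(H2C2O4) = 1/2 × 1.401 × 10^-3 = 7.006 × 10^-4 mol
mass of H2C2O4 = 7.006 × 10^-4 × 90.03 g/mol = 0.06308 g
% H2C2O4 = 0.06308 / 0.09695 × 100 = 65.06 %

65.06 %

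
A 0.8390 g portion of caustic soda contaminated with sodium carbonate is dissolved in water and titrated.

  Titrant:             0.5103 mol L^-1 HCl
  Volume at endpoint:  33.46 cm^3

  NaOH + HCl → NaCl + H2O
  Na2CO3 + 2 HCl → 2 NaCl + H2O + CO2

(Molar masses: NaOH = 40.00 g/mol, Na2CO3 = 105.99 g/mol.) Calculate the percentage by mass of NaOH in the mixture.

n(HCl) = 0.03346 × 0.5103 = 0.01707 mol
Let x = n(NaOH), y = n(Na2CO3).
Titrant: 1x + 2y = 0.01707;  mass: 40.00x + 105.99y = 0.8390
Solving, x = 5.069 × 10^-3 mol, y = 6.003 × 10^-3 mol
mass of NaOH = 5.069 × 10^-3 × 40.00 = 0.2028 g
% NaOH = 0.2028 / 0.8390 × 100 = 24.17 %

24.17 %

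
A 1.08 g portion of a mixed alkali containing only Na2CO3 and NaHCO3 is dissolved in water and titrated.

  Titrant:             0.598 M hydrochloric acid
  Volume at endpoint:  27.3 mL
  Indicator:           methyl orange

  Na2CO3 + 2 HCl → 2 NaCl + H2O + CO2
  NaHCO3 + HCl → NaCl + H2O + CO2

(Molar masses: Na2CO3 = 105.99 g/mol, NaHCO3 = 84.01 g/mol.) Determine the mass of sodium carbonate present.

0.498 g

n(HCl) = 0.0273 × 0.598 = 0.0163 mol
Let x = n(Na2CO3), y = n(NaHCO3).
Titrant: 2x + 1y = 0.0163;  mass: 105.99x + 84.01y = 1.08
Solving, x = 4.70 × 10^-3 mol, y = 6.93 × 10^-3 mol
mass of Na2CO3 = 4.70 × 10^-3 × 105.99 = 0.498 g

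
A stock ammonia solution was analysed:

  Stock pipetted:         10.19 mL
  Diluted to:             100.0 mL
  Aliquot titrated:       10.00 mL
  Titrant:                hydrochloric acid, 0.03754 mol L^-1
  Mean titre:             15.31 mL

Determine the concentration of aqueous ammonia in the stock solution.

0.5640 mol/L

NH3 + HCl → NH4Cl
n(HCl) = 0.01531 × 0.03754 = 5.747 × 10^-4 mol
n(NH3) in the aliquot = 5.747 × 10^-4 mol (1:1 ratio)
[NH3]_dilute = 5.747 × 10^-4 / 0.01000 = 0.05747 mol/L
Dilution factor = 100.0 / 10.19 = 9.814
[NH3]_stock = 0.05747 × 9.814 = 0.5640 mol/L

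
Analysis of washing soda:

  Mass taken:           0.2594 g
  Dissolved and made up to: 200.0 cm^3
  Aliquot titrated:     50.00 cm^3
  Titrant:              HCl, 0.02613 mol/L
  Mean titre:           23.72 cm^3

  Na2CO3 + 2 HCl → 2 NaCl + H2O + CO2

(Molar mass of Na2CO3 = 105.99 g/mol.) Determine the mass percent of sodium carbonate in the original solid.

50.65 %

n(HCl) per titration = 0.02372 × 0.02613 = 6.198 × 10^-4 mol
From the 1:2 ratio, n(Na2CO3) in each aliquot = 1/2 × 6.198 × 10^-4 = 3.099 × 10^-4 mol
n(Na2CO3) in the whole flask = 3.099 × 10^-4 × 200.0/50.00 = 1.240 × 10^-3 mol
mass of Na2CO3 = 1.240 × 10^-3 × 105.99 = 0.1314 g
% Na2CO3 = 0.1314 / 0.2594 × 100 = 50.65 %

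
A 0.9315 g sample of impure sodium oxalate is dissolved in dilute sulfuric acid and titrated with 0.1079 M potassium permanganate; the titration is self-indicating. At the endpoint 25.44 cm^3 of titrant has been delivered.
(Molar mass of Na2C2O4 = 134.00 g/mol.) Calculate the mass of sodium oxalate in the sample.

0.9196 g

2 MnO4^- + 5 C2O4^2- + 16 H^+ → 2 Mn^2+ + 10 CO2 + 8 H2O
n(KMnO4) = 0.02544 L × 0.1079 mol/L = 2.745 × 10^-3 mol
From the 5:2 ratio, n(Na2C2O4) = 5/2 × 2.745 × 10^-3 = 6.862 × 10^-3 mol
mass of Na2C2O4 = 6.862 × 10^-3 × 134.00 g/mol = 0.9196 g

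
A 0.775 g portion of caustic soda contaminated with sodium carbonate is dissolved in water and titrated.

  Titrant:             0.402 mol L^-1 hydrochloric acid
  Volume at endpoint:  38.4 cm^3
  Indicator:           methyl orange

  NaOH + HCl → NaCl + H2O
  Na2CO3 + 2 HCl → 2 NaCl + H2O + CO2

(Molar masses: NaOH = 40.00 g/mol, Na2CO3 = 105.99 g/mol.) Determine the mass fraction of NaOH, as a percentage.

n(HCl) = 0.0384 × 0.402 = 0.0154 mol
Let x = n(NaOH), y = n(Na2CO3).
Titrant: 1x + 2y = 0.0154;  mass: 40.00x + 105.99y = 0.775
Solving, x = 3.31 × 10^-3 mol, y = 6.06 × 10^-3 mol
mass of NaOH = 3.31 × 10^-3 × 40.00 = 0.133 g
% NaOH = 0.133 / 0.775 × 100 = 17.1 %

17.1 %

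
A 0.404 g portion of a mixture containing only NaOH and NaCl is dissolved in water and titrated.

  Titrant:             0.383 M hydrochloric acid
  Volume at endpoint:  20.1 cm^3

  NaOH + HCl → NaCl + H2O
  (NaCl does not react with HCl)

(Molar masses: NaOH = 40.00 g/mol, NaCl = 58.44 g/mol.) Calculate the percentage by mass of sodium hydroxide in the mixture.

76.2 %

n(HCl) = 0.0201 × 0.383 = 7.70 × 10^-3 mol
Let x = n(NaOH), y = n(NaCl).
Titrant: 1x = 7.70 × 10^-3;  mass: 40.00x + 58.44y = 0.404
Solving, x = 7.70 × 10^-3 mol, y = 1.64 × 10^-3 mol
mass of NaOH = 7.70 × 10^-3 × 40.00 = 0.308 g
% NaOH = 0.308 / 0.404 × 100 = 76.2 %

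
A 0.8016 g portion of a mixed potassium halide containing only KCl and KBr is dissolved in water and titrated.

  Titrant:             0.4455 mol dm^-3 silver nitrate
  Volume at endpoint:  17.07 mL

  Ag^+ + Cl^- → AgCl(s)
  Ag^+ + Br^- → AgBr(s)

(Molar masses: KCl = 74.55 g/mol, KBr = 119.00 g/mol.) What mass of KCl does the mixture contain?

n(AgNO3) = 0.01707 × 0.4455 = 7.605 × 10^-3 mol
Let x = n(KCl), y = n(KBr).
Titrant: 1x + 1y = 7.605 × 10^-3;  mass: 74.55x + 119.00y = 0.8016
Solving, x = 2.325 × 10^-3 mol, y = 5.279 × 10^-3 mol
mass of KCl = 2.325 × 10^-3 × 74.55 = 0.1733 g

0.1733 g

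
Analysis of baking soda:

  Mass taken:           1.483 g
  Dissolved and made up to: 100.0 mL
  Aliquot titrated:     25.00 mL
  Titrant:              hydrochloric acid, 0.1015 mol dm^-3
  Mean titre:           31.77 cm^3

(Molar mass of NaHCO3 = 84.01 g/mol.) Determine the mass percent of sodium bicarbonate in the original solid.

73.07 %

NaHCO3 + HCl → NaCl + H2O + CO2
n(HCl) per titration = 0.03177 × 0.1015 = 3.225 × 10^-3 mol
n(NaHCO3) in each aliquot = 3.225 × 10^-3 mol (1:1 ratio)
n(NaHCO3) in the whole flask = 3.225 × 10^-3 × 100.0/25.00 = 0.01290 mol
mass of NaHCO3 = 0.01290 × 84.01 = 1.084 g
% NaHCO3 = 1.084 / 1.483 × 100 = 73.07 %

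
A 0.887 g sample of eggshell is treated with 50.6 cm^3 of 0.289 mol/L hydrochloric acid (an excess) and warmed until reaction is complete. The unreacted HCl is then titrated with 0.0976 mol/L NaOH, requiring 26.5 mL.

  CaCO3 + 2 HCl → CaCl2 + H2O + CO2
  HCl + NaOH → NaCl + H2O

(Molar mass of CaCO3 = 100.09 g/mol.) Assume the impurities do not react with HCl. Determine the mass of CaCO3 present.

0.602 g

n(HCl) added = 0.0506 × 0.289 = 0.0146 mol
n(NaOH) used in back-titration = 0.0265 × 0.0976 = 2.59 × 10^-3 mol
n(HCl) left over = 2.59 × 10^-3 mol (1:1 ratio)
n(HCl) consumed by analyte = 0.0146 − 2.59 × 10^-3 = 0.0120 mol
From the 1:2 ratio, n(CaCO3) = 1/2 × 0.0120 = 6.02 × 10^-3 mol
mass of CaCO3 = 6.02 × 10^-3 × 100.09 = 0.602 g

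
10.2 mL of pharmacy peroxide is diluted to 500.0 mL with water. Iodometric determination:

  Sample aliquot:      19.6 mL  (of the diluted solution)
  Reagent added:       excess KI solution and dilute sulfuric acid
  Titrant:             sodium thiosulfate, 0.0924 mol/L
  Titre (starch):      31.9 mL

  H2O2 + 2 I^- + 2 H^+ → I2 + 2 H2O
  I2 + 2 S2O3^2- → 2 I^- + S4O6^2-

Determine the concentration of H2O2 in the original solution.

n(S2O3^2-) = 0.0319 × 0.0924 = 2.95 × 10^-3 mol
n(I2) = n(S2O3^2-)/2 = 1.47 × 10^-3 mol
n(H2O2) in the aliquot = 1.47 × 10^-3 mol (1:1 ratio)
[H2O2]_dilute = 1.47 × 10^-3 / 0.0196 = 0.0752 mol/L
[H2O2]_original = 0.0752 × 500.0/10.2 = 3.69 mol/L

3.69 mol/L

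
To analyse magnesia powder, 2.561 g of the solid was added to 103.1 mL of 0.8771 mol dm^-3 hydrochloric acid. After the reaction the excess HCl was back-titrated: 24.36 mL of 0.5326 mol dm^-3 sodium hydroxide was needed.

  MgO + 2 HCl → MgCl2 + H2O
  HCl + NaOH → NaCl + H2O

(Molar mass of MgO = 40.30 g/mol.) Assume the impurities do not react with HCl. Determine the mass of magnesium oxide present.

1.561 g

n(HCl) added = 0.1031 × 0.8771 = 0.09043 mol
n(NaOH) used in back-titration = 0.02436 × 0.5326 = 0.01297 mol
n(HCl) left over = 0.01297 mol (1:1 ratio)
n(HCl) consumed by analyte = 0.09043 − 0.01297 = 0.07745 mol
From the 1:2 ratio, n(MgO) = 1/2 × 0.07745 = 0.03873 mol
mass of MgO = 0.03873 × 40.30 = 1.561 g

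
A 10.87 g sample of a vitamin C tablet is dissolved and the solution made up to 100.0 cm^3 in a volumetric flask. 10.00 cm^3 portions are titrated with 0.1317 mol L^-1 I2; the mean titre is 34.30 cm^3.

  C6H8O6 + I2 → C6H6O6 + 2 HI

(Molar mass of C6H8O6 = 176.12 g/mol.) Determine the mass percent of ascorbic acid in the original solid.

n(I2) per titration = 0.03430 × 0.1317 = 4.517 × 10^-3 mol
n(C6H8O6) in each aliquot = 4.517 × 10^-3 mol (1:1 ratio)
n(C6H8O6) in the whole flask = 4.517 × 10^-3 × 100.0/10.00 = 0.04517 mol
mass of C6H8O6 = 0.04517 × 176.12 = 7.956 g
% C6H8O6 = 7.956 / 10.87 × 100 = 73.19 %

73.19 %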